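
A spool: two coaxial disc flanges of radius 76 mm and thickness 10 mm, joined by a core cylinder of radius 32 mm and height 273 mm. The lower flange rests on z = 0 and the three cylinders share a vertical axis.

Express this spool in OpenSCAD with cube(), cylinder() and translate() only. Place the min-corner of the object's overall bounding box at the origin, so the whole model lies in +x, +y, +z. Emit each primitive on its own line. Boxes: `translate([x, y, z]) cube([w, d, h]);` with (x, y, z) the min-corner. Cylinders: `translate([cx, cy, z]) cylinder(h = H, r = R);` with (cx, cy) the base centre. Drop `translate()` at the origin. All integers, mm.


translate([76, 76, 0]) cylinder(h = 10, r = 76);
translate([76, 76, 10]) cylinder(h = 273, r = 32);
translate([76, 76, 283]) cylinder(h = 10, r = 76);


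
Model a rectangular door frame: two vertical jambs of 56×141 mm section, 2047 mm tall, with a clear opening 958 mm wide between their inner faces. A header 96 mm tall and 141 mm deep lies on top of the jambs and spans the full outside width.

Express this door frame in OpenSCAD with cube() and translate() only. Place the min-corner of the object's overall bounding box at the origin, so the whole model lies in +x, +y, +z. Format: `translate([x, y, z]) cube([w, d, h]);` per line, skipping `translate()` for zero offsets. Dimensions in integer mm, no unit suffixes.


cube([56, 141, 2047]);
translate([1014, 0, 0]) cube([56, 141, 2047]);
translate([0, 0, 2047]) cube([1070, 141, 96]);


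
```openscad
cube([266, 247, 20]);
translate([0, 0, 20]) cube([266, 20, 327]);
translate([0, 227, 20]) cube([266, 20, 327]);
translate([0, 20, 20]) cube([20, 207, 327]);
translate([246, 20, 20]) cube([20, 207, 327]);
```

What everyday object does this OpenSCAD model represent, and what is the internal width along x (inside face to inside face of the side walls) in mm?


An open box. The internal width is 226 mm.

A 266×247 base slab with four walls standing on it — an open box. The base is 266 mm wide and the walls are 20 mm thick, so the internal width is 266 − 2 × 20 = 226 mm.


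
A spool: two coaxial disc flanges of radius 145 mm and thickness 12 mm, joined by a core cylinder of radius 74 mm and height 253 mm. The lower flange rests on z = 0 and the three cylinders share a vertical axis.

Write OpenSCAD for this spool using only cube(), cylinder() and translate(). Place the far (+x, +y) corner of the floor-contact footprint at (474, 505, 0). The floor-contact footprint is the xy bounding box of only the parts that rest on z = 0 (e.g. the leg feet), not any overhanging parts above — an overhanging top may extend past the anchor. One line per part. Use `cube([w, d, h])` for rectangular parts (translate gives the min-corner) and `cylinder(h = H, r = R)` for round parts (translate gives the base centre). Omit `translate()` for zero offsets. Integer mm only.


translate([329, 360, 0]) cylinder(h = 12, r = 145);
translate([329, 360, 12]) cylinder(h = 253, r = 74);
translate([329, 360, 265]) cylinder(h = 12, r = 145);


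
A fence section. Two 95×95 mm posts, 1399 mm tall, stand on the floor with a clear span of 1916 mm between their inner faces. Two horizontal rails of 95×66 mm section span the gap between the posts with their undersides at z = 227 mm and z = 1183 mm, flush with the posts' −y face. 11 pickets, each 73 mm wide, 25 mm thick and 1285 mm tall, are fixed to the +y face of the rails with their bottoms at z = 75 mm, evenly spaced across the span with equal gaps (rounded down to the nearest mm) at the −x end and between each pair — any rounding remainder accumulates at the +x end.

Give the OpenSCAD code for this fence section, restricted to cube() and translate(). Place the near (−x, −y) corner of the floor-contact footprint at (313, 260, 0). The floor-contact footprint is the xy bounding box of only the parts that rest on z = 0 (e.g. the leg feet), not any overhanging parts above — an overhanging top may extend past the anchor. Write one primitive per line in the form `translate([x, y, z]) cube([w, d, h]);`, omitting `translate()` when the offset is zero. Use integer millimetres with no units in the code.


translate([313, 260, 0]) cube([95, 95, 1399]);
translate([2324, 260, 0]) cube([95, 95, 1399]);
translate([408, 260, 227]) cube([1916, 95, 66]);
translate([408, 260, 1183]) cube([1916, 95, 66]);
translate([500, 355, 75]) cube([73, 25, 1285]);
translate([665, 355, 75]) cube([73, 25, 1285]);
translate([830, 355, 75]) cube([73, 25, 1285]);
translate([995, 355, 75]) cube([73, 25, 1285]);
translate([1160, 355, 75]) cube([73, 25, 1285]);
translate([1325, 355, 75]) cube([73, 25, 1285]);
translate([1490, 355, 75]) cube([73, 25, 1285]);
translate([1655, 355, 75]) cube([73, 25, 1285]);
translate([1820, 355, 75]) cube([73, 25, 1285]);
translate([1985, 355, 75]) cube([73, 25, 1285]);
translate([2150, 355, 75]) cube([73, 25, 1285]);


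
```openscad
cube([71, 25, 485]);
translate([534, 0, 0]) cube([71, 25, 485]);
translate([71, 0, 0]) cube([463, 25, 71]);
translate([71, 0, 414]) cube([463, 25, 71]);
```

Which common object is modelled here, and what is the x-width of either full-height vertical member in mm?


A picture frame. The border width is 71 mm.

Four thin pieces enclosing a rectangular opening — a picture frame. The two full-height stiles are 485 mm tall; the top rail sits at z = 414 and is 71 mm tall, so the border above the opening is 485 − 414 = 71 mm, matching the stile x-width.


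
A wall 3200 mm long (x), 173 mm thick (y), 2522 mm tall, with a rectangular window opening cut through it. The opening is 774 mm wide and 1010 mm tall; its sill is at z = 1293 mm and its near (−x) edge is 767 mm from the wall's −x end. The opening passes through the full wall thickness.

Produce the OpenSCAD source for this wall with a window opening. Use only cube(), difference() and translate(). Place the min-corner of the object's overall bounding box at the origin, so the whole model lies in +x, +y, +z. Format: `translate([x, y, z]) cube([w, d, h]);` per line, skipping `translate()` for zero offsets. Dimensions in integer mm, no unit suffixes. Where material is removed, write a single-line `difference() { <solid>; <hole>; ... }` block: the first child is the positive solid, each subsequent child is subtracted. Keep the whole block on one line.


difference() { cube([3200, 173, 2522]); translate([767, 0, 1293]) cube([774, 173, 1010]); }


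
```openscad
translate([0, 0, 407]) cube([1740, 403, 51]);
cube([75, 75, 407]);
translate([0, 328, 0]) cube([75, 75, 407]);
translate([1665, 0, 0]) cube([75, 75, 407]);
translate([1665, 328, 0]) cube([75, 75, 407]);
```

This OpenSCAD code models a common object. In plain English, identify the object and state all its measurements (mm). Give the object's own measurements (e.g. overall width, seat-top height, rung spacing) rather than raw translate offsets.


A bench: a 1740×403 mm seat slab, 51 mm thick, top at z = 458 mm, on four 75×75 mm square legs flush with the seat corners and standing on z = 0.


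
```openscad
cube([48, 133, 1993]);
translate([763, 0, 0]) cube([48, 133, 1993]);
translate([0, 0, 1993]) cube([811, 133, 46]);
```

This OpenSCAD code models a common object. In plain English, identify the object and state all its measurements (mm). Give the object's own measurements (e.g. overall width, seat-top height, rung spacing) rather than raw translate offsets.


A door frame. The clear opening is 715 mm wide and 1993 mm high. Two 48 mm wide jambs, 133 mm deep, stand either side of the opening from the floor to the top of the opening. A 46 mm thick head sits across the top of both jambs, spanning the full outside width of the frame.


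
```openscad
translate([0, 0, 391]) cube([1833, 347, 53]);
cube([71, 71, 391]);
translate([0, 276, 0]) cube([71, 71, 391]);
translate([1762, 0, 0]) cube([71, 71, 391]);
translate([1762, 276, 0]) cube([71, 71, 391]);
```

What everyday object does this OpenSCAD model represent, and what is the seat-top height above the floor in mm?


A bench. The seat-top height is 444 mm.

A long slab on four corner posts — a bench. The slab sits at z = 391 with thickness 53, so the top is 391 + 53 = 444 mm.


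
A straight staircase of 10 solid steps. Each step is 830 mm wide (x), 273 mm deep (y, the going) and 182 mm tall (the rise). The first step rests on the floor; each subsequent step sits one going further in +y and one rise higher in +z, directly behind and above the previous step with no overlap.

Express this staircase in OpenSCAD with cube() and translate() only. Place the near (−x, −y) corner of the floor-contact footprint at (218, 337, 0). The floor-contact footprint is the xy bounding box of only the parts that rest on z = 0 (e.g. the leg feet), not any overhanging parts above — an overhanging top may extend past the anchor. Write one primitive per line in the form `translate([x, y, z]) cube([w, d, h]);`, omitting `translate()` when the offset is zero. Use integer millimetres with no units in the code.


translate([218, 337, 0]) cube([830, 273, 182]);
translate([218, 610, 182]) cube([830, 273, 182]);
translate([218, 883, 364]) cube([830, 273, 182]);
translate([218, 1156, 546]) cube([830, 273, 182]);
translate([218, 1429, 728]) cube([830, 273, 182]);
translate([218, 1702, 910]) cube([830, 273, 182]);
translate([218, 1975, 1092]) cube([830, 273, 182]);
translate([218, 2248, 1274]) cube([830, 273, 182]);
translate([218, 2521, 1456]) cube([830, 273, 182]);
translate([218, 2794, 1638]) cube([830, 273, 182]);


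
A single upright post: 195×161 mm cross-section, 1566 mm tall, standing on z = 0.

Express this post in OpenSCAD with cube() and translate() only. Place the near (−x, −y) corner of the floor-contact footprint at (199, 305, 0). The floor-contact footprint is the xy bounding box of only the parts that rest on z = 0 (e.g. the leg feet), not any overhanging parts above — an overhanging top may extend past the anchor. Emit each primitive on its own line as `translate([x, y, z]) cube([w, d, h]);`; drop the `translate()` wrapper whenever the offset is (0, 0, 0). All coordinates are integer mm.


translate([199, 305, 0]) cube([195, 161, 1566]);


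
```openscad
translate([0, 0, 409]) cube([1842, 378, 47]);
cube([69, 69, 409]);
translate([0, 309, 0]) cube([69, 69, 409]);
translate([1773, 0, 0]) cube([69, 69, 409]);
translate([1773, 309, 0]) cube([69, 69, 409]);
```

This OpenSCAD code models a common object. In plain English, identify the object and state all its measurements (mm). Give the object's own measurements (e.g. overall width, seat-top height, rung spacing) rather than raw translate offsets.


A long wooden bench with a 1842 mm (x) × 378 mm (y) seat, 47 mm thick, its top surface 456 mm above the floor. Four 69 mm square legs at the seat corners, flush with the edges, run from z = 0 to the seat underside.


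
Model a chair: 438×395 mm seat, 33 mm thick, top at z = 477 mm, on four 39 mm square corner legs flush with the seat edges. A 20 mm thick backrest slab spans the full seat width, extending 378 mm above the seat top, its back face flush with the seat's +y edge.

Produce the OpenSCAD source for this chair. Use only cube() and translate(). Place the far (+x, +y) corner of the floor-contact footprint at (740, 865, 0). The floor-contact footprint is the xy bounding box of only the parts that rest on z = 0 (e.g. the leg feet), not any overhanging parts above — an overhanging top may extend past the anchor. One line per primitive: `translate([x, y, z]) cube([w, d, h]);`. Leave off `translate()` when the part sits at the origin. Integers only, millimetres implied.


// leg_h = 477 - 33 = 444
translate([302, 470, 444]) cube([438, 395, 33]);
translate([302, 470, 0]) cube([39, 39, 444]);
translate([701, 470, 0]) cube([39, 39, 444]);
translate([302, 826, 0]) cube([39, 39, 444]);
translate([701, 826, 0]) cube([39, 39, 444]);
translate([302, 845, 477]) cube([438, 20, 378]);


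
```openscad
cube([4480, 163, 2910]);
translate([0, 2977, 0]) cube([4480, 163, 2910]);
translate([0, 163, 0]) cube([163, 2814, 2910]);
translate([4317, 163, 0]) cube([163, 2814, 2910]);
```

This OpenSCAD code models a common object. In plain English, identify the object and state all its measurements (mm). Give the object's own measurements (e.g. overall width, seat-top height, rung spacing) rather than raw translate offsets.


The wall frame of a small rectangular building: four walls, each 2910 mm tall and 163 mm thick, enclosing a footprint 4480 mm (x) by 3140 mm (y) outside-to-outside, with no floor or roof. The front and back walls (the −y and +y sides) span the full width; the two side walls fit between them.


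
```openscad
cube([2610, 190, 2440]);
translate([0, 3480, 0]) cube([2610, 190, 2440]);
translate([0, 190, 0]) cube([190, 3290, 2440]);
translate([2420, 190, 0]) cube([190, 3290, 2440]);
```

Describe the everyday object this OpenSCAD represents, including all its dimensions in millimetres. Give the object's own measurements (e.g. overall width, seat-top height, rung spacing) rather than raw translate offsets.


The wall frame of a small rectangular building: four walls, each 2440 mm tall and 190 mm thick, enclosing a footprint 2610 mm (x) by 3670 mm (y) outside-to-outside, with no floor or roof. The front and back walls (the −y and +y sides) span the full width; the two side walls fit between them.


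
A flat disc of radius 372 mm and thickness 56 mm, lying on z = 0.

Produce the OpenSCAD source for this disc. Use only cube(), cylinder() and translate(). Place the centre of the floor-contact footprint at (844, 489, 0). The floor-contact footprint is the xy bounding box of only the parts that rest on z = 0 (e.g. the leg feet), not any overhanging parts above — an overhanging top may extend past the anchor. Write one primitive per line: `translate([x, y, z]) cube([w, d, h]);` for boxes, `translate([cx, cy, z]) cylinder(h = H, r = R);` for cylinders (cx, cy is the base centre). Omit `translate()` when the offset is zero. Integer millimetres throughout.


translate([844, 489, 0]) cylinder(h = 56, r = 372);


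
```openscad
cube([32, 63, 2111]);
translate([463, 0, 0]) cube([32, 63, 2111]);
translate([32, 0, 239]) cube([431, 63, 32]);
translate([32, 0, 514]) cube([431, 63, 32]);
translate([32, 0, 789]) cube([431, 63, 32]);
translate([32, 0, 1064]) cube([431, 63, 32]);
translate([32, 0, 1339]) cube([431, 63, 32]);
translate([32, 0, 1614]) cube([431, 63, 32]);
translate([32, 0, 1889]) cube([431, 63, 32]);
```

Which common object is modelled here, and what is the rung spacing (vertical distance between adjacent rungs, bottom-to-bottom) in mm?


A ladder. The rung spacing is 275 mm.

Two tall 32×63 posts with 7 short bars between them — a ladder. Adjacent rungs sit at z = 239 and z = 514, so the spacing is 514 − 239 = 275 mm.


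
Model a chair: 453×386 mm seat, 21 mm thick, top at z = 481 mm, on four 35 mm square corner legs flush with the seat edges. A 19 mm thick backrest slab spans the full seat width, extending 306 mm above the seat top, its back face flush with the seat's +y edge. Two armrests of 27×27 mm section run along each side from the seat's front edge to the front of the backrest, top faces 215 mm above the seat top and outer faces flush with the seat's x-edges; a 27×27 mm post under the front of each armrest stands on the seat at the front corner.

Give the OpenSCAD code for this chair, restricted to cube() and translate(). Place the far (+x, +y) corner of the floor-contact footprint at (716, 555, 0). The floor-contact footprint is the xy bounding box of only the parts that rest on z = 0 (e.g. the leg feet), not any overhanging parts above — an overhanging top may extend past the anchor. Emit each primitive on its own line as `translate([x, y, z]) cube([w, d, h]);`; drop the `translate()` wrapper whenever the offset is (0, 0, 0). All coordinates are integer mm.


translate([263, 169, 460]) cube([453, 386, 21]);
translate([263, 169, 0]) cube([35, 35, 460]);
translate([681, 169, 0]) cube([35, 35, 460]);
translate([263, 520, 0]) cube([35, 35, 460]);
translate([681, 520, 0]) cube([35, 35, 460]);
translate([263, 536, 481]) cube([453, 19, 306]);
translate([263, 169, 669]) cube([27, 367, 27]);
translate([689, 169, 669]) cube([27, 367, 27]);
translate([263, 169, 481]) cube([27, 27, 188]);
translate([689, 169, 481]) cube([27, 27, 188]);


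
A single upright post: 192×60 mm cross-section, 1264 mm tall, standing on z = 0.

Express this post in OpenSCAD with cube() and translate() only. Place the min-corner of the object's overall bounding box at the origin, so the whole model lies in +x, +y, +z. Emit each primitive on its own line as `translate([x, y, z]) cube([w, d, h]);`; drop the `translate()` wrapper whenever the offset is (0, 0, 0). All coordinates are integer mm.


cube([192, 60, 1264]);


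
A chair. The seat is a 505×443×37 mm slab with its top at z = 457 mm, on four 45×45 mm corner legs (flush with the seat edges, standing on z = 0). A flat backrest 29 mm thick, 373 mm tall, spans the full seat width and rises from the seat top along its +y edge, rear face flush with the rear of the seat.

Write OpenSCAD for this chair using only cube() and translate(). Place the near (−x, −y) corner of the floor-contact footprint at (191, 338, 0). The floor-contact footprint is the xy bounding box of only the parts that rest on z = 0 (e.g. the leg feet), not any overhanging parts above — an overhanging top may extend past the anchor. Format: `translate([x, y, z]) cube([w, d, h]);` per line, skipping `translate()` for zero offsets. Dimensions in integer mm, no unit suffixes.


translate([191, 338, 420]) cube([505, 443, 37]);
translate([191, 338, 0]) cube([45, 45, 420]);
translate([651, 338, 0]) cube([45, 45, 420]);
translate([191, 736, 0]) cube([45, 45, 420]);
translate([651, 736, 0]) cube([45, 45, 420]);
translate([191, 752, 457]) cube([505, 29, 373]);


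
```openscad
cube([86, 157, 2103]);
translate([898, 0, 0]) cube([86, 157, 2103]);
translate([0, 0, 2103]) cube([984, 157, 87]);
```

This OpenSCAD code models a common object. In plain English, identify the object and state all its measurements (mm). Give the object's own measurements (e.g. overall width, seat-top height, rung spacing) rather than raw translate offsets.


A door frame. The clear opening is 812 mm wide and 2103 mm high. Two 86 mm wide jambs, 157 mm deep, stand either side of the opening from the floor to the top of the opening. A 87 mm thick head sits across the top of both jambs, spanning the full outside width of the frame.


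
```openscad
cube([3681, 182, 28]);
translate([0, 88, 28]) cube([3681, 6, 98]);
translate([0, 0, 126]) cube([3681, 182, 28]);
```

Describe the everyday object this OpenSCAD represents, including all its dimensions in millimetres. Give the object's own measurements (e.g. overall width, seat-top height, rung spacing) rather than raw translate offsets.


An I-beam lying along x, 3681 mm long. Overall section height 154 mm. Two flanges 182 mm wide (y) and 28 mm thick, one on the floor and one at the top; a web 6 mm thick runs between them, centred on the flange width.


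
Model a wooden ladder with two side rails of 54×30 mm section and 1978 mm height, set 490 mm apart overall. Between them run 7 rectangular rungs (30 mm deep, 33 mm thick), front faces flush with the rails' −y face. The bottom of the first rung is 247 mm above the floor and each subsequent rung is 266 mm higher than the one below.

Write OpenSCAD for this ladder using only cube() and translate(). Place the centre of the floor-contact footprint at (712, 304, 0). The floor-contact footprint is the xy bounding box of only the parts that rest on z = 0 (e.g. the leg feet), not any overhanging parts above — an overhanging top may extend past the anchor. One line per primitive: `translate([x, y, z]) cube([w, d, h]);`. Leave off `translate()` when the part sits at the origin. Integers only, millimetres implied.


translate([467, 289, 0]) cube([54, 30, 1978]);
translate([903, 289, 0]) cube([54, 30, 1978]);
translate([521, 289, 247]) cube([382, 30, 33]);
translate([521, 289, 513]) cube([382, 30, 33]);
translate([521, 289, 779]) cube([382, 30, 33]);
translate([521, 289, 1045]) cube([382, 30, 33]);
translate([521, 289, 1311]) cube([382, 30, 33]);
translate([521, 289, 1577]) cube([382, 30, 33]);
translate([521, 289, 1843]) cube([382, 30, 33]);


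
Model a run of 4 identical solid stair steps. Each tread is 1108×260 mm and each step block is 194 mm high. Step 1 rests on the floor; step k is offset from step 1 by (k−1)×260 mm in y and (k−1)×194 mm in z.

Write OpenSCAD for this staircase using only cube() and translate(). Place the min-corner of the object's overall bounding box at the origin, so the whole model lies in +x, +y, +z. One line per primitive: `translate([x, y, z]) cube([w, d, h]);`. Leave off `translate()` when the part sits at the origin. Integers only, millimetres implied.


cube([1108, 260, 194]);
translate([0, 260, 194]) cube([1108, 260, 194]);
translate([0, 520, 388]) cube([1108, 260, 194]);
translate([0, 780, 582]) cube([1108, 260, 194]);


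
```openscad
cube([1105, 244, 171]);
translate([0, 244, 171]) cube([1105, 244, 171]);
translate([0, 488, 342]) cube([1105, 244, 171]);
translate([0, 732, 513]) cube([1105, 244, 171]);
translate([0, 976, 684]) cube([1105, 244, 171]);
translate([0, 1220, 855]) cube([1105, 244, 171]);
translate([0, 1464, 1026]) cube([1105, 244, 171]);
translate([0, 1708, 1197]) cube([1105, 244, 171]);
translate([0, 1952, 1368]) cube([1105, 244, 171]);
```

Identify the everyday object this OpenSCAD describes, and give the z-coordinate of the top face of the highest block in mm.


A staircase. The total rise is 1539 mm.

9 identical blocks, each offset up and back from the previous — a staircase. Each step is 171 mm tall and there are 9 of them, so the total rise is 9 × 171 = 1539 mm.


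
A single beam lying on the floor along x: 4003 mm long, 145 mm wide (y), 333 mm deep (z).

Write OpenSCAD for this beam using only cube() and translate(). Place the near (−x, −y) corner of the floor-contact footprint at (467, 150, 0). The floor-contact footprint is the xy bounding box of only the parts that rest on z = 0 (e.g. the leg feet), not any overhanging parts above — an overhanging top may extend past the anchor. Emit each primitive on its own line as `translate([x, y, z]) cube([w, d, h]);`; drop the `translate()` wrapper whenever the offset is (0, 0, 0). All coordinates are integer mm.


translate([467, 150, 0]) cube([4003, 145, 333]);


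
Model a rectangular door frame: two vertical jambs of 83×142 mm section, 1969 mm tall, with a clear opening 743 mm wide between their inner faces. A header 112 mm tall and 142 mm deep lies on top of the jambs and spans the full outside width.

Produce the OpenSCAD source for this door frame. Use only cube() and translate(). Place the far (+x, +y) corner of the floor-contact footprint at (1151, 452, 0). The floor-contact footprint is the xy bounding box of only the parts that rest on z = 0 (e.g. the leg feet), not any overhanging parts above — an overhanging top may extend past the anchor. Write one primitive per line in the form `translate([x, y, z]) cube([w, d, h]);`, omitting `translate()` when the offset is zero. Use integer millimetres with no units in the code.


translate([242, 310, 0]) cube([83, 142, 1969]);
translate([1068, 310, 0]) cube([83, 142, 1969]);
translate([242, 310, 1969]) cube([909, 142, 112]);


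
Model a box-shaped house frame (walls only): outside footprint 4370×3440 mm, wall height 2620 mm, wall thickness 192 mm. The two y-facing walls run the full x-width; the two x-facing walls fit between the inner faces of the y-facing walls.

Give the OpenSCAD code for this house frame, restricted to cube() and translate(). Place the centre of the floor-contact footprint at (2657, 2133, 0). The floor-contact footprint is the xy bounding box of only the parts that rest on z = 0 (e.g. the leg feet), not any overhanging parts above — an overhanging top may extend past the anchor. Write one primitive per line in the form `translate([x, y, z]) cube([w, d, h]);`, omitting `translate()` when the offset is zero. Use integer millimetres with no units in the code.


translate([472, 413, 0]) cube([4370, 192, 2620]);
translate([472, 3661, 0]) cube([4370, 192, 2620]);
translate([472, 605, 0]) cube([192, 3056, 2620]);
translate([4650, 605, 0]) cube([192, 3056, 2620]);


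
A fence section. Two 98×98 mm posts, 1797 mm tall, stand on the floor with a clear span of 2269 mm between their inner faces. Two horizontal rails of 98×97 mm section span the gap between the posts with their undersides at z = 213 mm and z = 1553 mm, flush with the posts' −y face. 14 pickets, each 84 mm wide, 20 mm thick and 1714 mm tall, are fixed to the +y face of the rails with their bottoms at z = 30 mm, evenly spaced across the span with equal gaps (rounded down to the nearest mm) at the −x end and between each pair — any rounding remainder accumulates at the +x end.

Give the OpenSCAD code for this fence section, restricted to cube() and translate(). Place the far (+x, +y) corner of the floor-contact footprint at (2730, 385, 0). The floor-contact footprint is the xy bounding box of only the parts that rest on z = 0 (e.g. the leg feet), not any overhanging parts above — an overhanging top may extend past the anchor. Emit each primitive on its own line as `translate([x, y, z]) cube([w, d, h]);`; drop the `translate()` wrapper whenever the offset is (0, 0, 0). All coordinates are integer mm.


translate([265, 287, 0]) cube([98, 98, 1797]);
translate([2632, 287, 0]) cube([98, 98, 1797]);
translate([363, 287, 213]) cube([2269, 98, 97]);
translate([363, 287, 1553]) cube([2269, 98, 97]);
translate([435, 385, 30]) cube([84, 20, 1714]);
translate([591, 385, 30]) cube([84, 20, 1714]);
translate([747, 385, 30]) cube([84, 20, 1714]);
translate([903, 385, 30]) cube([84, 20, 1714]);
translate([1059, 385, 30]) cube([84, 20, 1714]);
translate([1215, 385, 30]) cube([84, 20, 1714]);
translate([1371, 385, 30]) cube([84, 20, 1714]);
translate([1527, 385, 30]) cube([84, 20, 1714]);
translate([1683, 385, 30]) cube([84, 20, 1714]);
translate([1839, 385, 30]) cube([84, 20, 1714]);
translate([1995, 385, 30]) cube([84, 20, 1714]);
translate([2151, 385, 30]) cube([84, 20, 1714]);
translate([2307, 385, 30]) cube([84, 20, 1714]);
translate([2463, 385, 30]) cube([84, 20, 1714]);


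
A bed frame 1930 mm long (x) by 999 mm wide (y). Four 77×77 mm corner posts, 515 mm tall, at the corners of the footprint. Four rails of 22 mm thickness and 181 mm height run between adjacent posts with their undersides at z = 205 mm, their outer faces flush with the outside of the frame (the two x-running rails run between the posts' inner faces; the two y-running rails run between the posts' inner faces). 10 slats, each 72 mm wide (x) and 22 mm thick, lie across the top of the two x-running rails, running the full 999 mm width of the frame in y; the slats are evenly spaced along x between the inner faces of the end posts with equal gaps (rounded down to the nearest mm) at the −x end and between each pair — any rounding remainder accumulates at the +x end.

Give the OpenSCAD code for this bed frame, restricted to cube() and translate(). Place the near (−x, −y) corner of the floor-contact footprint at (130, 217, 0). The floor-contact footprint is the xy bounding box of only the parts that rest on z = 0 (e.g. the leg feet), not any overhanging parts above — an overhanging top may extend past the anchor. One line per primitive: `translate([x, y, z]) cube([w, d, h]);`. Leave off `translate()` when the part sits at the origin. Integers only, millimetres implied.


translate([130, 217, 0]) cube([77, 77, 515]);
translate([130, 1139, 0]) cube([77, 77, 515]);
translate([1983, 217, 0]) cube([77, 77, 515]);
translate([1983, 1139, 0]) cube([77, 77, 515]);
translate([207, 217, 205]) cube([1776, 22, 181]);
translate([207, 1194, 205]) cube([1776, 22, 181]);
translate([130, 294, 205]) cube([22, 845, 181]);
translate([2038, 294, 205]) cube([22, 845, 181]);
translate([303, 217, 386]) cube([72, 999, 22]);
translate([471, 217, 386]) cube([72, 999, 22]);
translate([639, 217, 386]) cube([72, 999, 22]);
translate([807, 217, 386]) cube([72, 999, 22]);
translate([975, 217, 386]) cube([72, 999, 22]);
translate([1143, 217, 386]) cube([72, 999, 22]);
translate([1311, 217, 386]) cube([72, 999, 22]);
translate([1479, 217, 386]) cube([72, 999, 22]);
translate([1647, 217, 386]) cube([72, 999, 22]);
translate([1815, 217, 386]) cube([72, 999, 22]);


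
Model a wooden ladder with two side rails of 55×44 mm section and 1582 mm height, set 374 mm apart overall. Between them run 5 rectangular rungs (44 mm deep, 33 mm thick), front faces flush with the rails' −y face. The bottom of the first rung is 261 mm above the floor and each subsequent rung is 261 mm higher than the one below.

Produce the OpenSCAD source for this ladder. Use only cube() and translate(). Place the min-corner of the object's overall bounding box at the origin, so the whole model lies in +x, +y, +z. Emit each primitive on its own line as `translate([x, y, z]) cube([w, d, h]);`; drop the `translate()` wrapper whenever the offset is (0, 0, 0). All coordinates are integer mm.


cube([55, 44, 1582]);
translate([319, 0, 0]) cube([55, 44, 1582]);
translate([55, 0, 261]) cube([264, 44, 33]);
translate([55, 0, 522]) cube([264, 44, 33]);
translate([55, 0, 783]) cube([264, 44, 33]);
translate([55, 0, 1044]) cube([264, 44, 33]);
translate([55, 0, 1305]) cube([264, 44, 33]);


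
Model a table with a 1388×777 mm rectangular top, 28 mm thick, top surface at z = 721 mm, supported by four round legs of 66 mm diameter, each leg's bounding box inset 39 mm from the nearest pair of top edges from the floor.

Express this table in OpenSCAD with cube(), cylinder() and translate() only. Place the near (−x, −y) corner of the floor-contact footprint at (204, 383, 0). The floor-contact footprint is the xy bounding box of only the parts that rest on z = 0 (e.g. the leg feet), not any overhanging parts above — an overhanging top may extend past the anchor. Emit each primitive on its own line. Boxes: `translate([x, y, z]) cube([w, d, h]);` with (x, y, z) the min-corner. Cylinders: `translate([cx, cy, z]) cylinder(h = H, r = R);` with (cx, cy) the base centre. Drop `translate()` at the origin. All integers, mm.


translate([165, 344, 693]) cube([1388, 777, 28]);
translate([237, 416, 0]) cylinder(h = 693, r = 33);
translate([1481, 416, 0]) cylinder(h = 693, r = 33);
translate([237, 1049, 0]) cylinder(h = 693, r = 33);
translate([1481, 1049, 0]) cylinder(h = 693, r = 33);


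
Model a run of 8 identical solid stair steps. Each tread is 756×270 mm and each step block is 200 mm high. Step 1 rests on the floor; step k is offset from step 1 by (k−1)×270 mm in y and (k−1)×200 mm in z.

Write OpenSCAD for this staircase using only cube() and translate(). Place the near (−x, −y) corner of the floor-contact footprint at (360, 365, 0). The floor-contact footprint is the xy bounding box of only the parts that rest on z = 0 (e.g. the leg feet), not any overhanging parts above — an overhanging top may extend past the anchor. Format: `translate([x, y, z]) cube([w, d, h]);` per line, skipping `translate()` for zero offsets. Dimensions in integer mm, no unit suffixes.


translate([360, 365, 0]) cube([756, 270, 200]);
translate([360, 635, 200]) cube([756, 270, 200]);
translate([360, 905, 400]) cube([756, 270, 200]);
translate([360, 1175, 600]) cube([756, 270, 200]);
translate([360, 1445, 800]) cube([756, 270, 200]);
translate([360, 1715, 1000]) cube([756, 270, 200]);
translate([360, 1985, 1200]) cube([756, 270, 200]);
translate([360, 2255, 1400]) cube([756, 270, 200]);


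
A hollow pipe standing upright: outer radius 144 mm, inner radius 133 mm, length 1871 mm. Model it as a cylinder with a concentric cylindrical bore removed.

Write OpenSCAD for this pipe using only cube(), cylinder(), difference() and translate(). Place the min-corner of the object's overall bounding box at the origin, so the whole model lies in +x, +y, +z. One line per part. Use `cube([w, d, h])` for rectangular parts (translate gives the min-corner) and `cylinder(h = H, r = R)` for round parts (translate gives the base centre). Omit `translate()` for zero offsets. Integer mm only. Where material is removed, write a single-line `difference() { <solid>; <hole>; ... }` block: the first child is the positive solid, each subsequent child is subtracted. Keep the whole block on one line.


difference() { translate([144, 144, 0]) cylinder(h = 1871, r = 144); translate([144, 144, 0]) cylinder(h = 1871, r = 133); }


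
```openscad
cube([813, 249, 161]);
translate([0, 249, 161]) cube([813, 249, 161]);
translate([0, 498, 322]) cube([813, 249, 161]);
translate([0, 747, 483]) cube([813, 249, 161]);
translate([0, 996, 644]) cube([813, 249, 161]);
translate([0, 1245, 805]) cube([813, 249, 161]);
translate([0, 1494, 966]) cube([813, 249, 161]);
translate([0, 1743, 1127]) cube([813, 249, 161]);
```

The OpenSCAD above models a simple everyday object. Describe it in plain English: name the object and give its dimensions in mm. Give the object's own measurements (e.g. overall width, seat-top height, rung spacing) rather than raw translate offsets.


A straight staircase of 8 solid steps. Each step is 813 mm wide (x), 249 mm deep (y, the going) and 161 mm tall (the rise). The first step rests on the floor; each subsequent step sits one going further in +y and one rise higher in +z, directly behind and above the previous step with no overlap.


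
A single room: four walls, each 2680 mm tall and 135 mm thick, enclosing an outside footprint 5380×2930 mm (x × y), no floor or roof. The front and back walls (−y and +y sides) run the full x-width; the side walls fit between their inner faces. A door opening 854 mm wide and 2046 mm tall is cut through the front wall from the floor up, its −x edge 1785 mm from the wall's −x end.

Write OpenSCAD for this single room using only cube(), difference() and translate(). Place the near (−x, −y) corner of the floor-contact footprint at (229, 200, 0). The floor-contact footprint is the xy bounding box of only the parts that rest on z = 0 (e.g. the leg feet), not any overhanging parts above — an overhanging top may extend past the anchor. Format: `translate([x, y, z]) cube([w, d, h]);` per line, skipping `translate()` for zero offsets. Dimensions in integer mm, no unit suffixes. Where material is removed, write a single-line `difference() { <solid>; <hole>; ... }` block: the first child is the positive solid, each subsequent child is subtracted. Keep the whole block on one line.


difference() { translate([229, 200, 0]) cube([5380, 135, 2680]); translate([2014, 200, 0]) cube([854, 135, 2046]); }
translate([229, 2995, 0]) cube([5380, 135, 2680]);
translate([229, 335, 0]) cube([135, 2660, 2680]);
translate([5474, 335, 0]) cube([135, 2660, 2680]);


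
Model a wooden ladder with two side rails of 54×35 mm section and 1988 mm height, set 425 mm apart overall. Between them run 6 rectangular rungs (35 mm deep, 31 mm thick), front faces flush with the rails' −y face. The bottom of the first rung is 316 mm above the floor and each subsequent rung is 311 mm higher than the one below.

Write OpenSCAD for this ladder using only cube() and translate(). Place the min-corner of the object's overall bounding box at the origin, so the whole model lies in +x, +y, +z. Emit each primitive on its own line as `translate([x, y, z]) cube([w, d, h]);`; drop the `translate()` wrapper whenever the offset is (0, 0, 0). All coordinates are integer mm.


// rung span = 425 - 2*54 = 317
// rung[k] z = 316 + k*311
cube([54, 35, 1988]);
translate([371, 0, 0]) cube([54, 35, 1988]);
translate([54, 0, 316]) cube([317, 35, 31]);
translate([54, 0, 627]) cube([317, 35, 31]);
translate([54, 0, 938]) cube([317, 35, 31]);
translate([54, 0, 1249]) cube([317, 35, 31]);
translate([54, 0, 1560]) cube([317, 35, 31]);
translate([54, 0, 1871]) cube([317, 35, 31]);


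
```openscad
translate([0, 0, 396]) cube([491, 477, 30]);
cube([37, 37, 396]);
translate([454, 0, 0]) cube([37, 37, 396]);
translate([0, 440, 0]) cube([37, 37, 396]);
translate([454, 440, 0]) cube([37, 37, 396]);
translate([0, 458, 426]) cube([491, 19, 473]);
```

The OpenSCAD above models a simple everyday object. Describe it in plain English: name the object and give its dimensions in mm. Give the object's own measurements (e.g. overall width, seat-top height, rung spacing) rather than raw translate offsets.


A chair. The seat is a 491×477×30 mm slab with its top at z = 426 mm, on four 37×37 mm corner legs (flush with the seat edges, standing on z = 0). A flat backrest 19 mm thick, 473 mm tall, spans the full seat width and rises from the seat top along its +y edge, rear face flush with the rear of the seat.


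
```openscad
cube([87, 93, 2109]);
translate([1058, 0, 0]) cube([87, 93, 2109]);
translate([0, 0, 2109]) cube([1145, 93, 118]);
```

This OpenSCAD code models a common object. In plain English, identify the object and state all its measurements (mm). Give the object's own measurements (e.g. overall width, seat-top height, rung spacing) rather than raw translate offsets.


A door frame. The clear opening is 971 mm wide and 2109 mm high. Two 87 mm wide jambs, 93 mm deep, stand either side of the opening from the floor to the top of the opening. A 118 mm thick head sits across the top of both jambs, spanning the full outside width of the frame.


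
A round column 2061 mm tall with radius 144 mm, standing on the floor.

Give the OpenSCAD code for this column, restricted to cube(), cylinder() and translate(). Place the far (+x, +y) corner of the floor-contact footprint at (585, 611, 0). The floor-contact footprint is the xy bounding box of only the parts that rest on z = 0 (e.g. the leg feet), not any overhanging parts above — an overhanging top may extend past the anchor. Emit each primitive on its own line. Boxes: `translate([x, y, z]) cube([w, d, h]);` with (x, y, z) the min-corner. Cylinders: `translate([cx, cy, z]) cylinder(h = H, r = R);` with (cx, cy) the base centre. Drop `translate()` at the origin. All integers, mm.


translate([441, 467, 0]) cylinder(h = 2061, r = 144);


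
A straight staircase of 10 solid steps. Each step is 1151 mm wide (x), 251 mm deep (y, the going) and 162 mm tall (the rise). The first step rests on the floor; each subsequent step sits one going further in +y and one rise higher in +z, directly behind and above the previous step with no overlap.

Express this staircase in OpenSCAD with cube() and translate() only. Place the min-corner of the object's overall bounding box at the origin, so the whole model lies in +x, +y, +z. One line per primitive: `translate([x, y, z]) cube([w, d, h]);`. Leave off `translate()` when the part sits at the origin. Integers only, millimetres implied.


cube([1151, 251, 162]);
translate([0, 251, 162]) cube([1151, 251, 162]);
translate([0, 502, 324]) cube([1151, 251, 162]);
translate([0, 753, 486]) cube([1151, 251, 162]);
translate([0, 1004, 648]) cube([1151, 251, 162]);
translate([0, 1255, 810]) cube([1151, 251, 162]);
translate([0, 1506, 972]) cube([1151, 251, 162]);
translate([0, 1757, 1134]) cube([1151, 251, 162]);
translate([0, 2008, 1296]) cube([1151, 251, 162]);
translate([0, 2259, 1458]) cube([1151, 251, 162]);


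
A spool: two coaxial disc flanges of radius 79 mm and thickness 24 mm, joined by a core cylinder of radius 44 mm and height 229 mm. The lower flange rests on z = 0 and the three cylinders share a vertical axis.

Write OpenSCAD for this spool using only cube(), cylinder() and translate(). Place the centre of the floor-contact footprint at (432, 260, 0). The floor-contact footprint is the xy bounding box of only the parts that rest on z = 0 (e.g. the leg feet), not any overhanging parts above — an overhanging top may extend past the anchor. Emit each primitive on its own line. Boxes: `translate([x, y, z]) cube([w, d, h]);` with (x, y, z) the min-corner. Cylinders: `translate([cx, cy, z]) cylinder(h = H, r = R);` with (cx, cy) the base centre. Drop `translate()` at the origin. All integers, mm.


translate([432, 260, 0]) cylinder(h = 24, r = 79);
translate([432, 260, 24]) cylinder(h = 229, r = 44);
translate([432, 260, 253]) cylinder(h = 24, r = 79);
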